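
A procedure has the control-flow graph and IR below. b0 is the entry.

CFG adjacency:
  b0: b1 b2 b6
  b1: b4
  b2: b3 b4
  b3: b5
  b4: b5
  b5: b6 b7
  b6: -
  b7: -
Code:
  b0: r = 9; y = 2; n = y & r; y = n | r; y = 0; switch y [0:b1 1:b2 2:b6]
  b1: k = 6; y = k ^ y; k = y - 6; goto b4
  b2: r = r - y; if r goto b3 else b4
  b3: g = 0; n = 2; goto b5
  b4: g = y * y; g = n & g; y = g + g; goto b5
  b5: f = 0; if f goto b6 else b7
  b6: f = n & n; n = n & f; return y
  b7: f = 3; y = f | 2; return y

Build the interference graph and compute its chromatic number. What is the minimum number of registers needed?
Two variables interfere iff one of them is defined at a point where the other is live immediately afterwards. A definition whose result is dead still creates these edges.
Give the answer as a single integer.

Answer: 3

Working:
Block summaries:
  b0: def={n,r,y} ue=∅
  b1: def={k,y} ue={y}
  b2: def={r} ue={r,y}
  b3: def={g,n} ue=∅
  b4: def={g,y} ue={n,y}
  b5: def={f} ue=∅
  b6: def={f,n} ue={n,y}
  b7: def={f,y} ue=∅

Live sets:
  b0: in=∅ out={n,r,y}
  b1: in={n,y} out={n,y}
  b2: in={n,r,y} out={n,y}
  b3: in={y} out={n,y}
  b4: in={n,y} out={n,y}
  b5: in={n,y} out={n,y}
  b6: in={n,y} out=∅
  b7: in=∅ out=∅

Interfere edges:
  f↔{n,y}
  g↔{n,y}
  k↔{n,y}
  n↔{f,g,k,r,y}
  r↔{n,y}
  y↔{f,g,k,n,r}

Registers:
  clique {f,n,y} ⇒ need ≥ 3
  3-colouring: r0={n}  r1={y}  r2={f,g,k,r}
  χ = 3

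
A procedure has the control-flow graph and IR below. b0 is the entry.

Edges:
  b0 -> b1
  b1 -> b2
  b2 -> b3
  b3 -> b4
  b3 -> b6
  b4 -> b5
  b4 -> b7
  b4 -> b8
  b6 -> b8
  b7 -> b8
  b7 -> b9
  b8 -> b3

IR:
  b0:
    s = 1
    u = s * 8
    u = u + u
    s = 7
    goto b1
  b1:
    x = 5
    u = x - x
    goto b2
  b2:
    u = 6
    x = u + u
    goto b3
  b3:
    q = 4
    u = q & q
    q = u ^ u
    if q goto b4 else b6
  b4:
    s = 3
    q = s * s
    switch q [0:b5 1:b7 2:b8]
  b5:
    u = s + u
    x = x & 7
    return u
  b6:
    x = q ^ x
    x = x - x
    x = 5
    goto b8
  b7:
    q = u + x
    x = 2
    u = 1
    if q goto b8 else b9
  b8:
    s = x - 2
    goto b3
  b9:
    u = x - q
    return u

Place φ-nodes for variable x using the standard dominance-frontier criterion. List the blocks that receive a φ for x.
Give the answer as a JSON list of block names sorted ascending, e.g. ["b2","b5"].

idom tree: b1←b0 b2←b1 b3←b2 b4←b3 b5←b4 b6←b3 b7←b4 b8←b3 b9←b7
Join-block Dom:
  b3: preds {b2,b8}: {b0,b1,b2} ∩ {b0,b1,b2,b3,b8} = {b0,b1,b2}; idom=b2
  b8: preds {b4,b6,b7}: {b0,b1,b2,b3,b4} ∩ {b0,b1,b2,b3,b6} ∩ {b0,b1,b2,b3,b4,b7} = {b0,b1,b2,b3}; idom=b3

DF derivation:
  b3←b2: walk · to b2
  b3←b8: walk b8→b3 to b2
  b8←b4: walk b4 to b3
  b8←b6: walk b6 to b3
  b8←b7: walk b7→b4 to b3
  b0 → ∅
  b1 → ∅
  b2 → ∅
  b3 → {b3}
  b4 → {b8}
  b5 → ∅
  b6 → {b8}
  b7 → {b8}
  b8 → {b3}
  b9 → ∅

φ for x: defs {b1,b2,b5,b6,b7}
  DF⁺ = {b3,b8}

Answer: ["b3", "b8"]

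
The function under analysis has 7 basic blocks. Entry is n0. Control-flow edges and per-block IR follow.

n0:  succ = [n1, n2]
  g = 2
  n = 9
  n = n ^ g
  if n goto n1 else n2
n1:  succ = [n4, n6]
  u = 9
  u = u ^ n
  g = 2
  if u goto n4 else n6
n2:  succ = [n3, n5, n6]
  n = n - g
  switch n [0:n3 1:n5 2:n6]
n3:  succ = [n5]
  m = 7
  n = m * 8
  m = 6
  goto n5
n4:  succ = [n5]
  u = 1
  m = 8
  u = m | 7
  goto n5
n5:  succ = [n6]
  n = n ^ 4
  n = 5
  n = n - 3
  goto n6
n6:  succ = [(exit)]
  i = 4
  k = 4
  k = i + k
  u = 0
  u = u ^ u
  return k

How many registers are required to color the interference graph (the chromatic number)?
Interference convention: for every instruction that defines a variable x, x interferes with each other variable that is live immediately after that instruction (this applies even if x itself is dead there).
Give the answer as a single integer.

Answer: 3

Analysis:
Per-block:
  n0: {g,n} / ∅
  n1: {g,u} / {n}
  n2: {n} / {g,n}
  n3: {m,n} / ∅
  n4: {m,u} / ∅
  n5: {n} / {n}
  n6: {i,k,u} / ∅

Backward fixpoint:
  n0: in=∅ out={g,n}
  n1: in={n} out={n}
  n2: in={g,n} out={n}
  n3: in=∅ out={n}
  n4: in={n} out={n}
  n5: in={n} out=∅
  n6: in=∅ out=∅

Interference:
  g — {n,u}
  i — {k}
  k — {i,u}
  m — {n}
  n — {g,m,u}
  u — {g,k,n}

Chromatic number:
  clique {g,n,u} ⇒ need ≥ 3
  3-colouring: c0={k,n}  c1={i,m,u}  c2={g}
  χ = 3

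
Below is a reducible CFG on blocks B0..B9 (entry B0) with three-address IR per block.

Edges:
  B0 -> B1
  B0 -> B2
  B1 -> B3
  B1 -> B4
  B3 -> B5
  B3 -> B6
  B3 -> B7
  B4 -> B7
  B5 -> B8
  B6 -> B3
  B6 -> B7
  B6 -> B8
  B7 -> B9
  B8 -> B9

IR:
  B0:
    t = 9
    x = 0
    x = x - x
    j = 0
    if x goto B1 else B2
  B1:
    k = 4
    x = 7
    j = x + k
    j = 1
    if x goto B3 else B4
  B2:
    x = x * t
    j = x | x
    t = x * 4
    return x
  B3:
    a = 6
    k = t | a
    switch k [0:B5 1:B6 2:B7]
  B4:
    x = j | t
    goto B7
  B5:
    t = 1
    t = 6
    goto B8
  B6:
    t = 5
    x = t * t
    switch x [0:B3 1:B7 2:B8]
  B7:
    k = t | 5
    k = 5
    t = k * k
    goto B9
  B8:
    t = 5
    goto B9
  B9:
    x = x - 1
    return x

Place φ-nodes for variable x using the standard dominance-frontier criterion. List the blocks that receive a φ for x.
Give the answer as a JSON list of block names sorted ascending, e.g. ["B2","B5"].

idom tree: B1←B0 B2←B0 B3←B1 B4←B1 B5←B3 B6←B3 B7←B1 B8←B3 B9←B1
Dom∩ at merges:
  B3: preds {B1,B6}: {B0,B1} ∩ {B0,B1,B3,B6} = {B0,B1}; idom=B1
  B7: preds {B3,B4,B6}: {B0,B1,B3} ∩ {B0,B1,B4} ∩ {B0,B1,B3,B6} = {B0,B1}; idom=B1
  B8: preds {B5,B6}: {B0,B1,B3,B5} ∩ {B0,B1,B3,B6} = {B0,B1,B3}; idom=B3
  B9: preds {B7,B8}: {B0,B1,B7} ∩ {B0,B1,B3,B8} = {B0,B1}; idom=B1

Frontier:
  B3←B1: walk · to B1
  B3←B6: walk B6→B3 to B1
  B7←B3: walk B3 to B1
  B7←B4: walk B4 to B1
  B7←B6: walk B6→B3 to B1
  B8←B5: walk B5 to B3
  B8←B6: walk B6 to B3
  B9←B7: walk B7 to B1
  B9←B8: walk B8→B3 to B1
  DF(B0)=∅
  DF(B1)=∅
  DF(B2)=∅
  DF(B3)={B3,B7,B9}
  DF(B4)={B7}
  DF(B5)={B8}
  DF(B6)={B3,B7,B8}
  DF(B7)={B9}
  DF(B8)={B9}
  DF(B9)=∅

φ for x: defs {B0,B1,B2,B4,B6,B9}
  DF⁺ = {B3,B7,B8,B9}

Answer: ["B3", "B7", "B8", "B9"]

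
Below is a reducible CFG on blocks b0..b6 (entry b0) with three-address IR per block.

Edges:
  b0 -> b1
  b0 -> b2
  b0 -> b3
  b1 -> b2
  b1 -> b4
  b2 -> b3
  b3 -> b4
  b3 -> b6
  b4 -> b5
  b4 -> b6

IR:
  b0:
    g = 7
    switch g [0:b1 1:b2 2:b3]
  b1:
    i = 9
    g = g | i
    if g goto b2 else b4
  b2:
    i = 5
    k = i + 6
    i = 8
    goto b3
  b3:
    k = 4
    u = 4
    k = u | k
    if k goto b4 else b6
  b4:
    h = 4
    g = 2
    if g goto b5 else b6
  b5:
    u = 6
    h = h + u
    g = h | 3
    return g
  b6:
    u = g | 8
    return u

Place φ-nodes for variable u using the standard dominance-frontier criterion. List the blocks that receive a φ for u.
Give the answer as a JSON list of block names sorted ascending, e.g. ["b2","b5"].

Answer: ["b4", "b6"]

Analysis:
idom tree: b1←b0 b2←b0 b3←b0 b4←b0 b5←b4 b6←b0
Dom∩ at merges:
  b2: preds {b0,b1}: {b0} ∩ {b0,b1} = {b0}; idom=b0
  b3: preds {b0,b2}: {b0} ∩ {b0,b2} = {b0}; idom=b0
  b4: preds {b1,b3}: {b0,b1} ∩ {b0,b3} = {b0}; idom=b0
  b6: preds {b3,b4}: {b0,b3} ∩ {b0,b4} = {b0}; idom=b0

Frontier:
  b2←b0: walk · to b0
  b2←b1: walk b1 to b0
  b3←b0: walk · to b0
  b3←b2: walk b2 to b0
  b4←b1: walk b1 to b0
  b4←b3: walk b3 to b0
  b6←b3: walk b3 to b0
  b6←b4: walk b4 to b0
  b0: DF=∅
  b1: DF={b2,b4}
  b2: DF={b3}
  b3: DF={b4,b6}
  b4: DF={b6}
  b5: DF=∅
  b6: DF=∅

φ for u: defs {b3,b5,b6}
  DF⁺ = {b4,b6}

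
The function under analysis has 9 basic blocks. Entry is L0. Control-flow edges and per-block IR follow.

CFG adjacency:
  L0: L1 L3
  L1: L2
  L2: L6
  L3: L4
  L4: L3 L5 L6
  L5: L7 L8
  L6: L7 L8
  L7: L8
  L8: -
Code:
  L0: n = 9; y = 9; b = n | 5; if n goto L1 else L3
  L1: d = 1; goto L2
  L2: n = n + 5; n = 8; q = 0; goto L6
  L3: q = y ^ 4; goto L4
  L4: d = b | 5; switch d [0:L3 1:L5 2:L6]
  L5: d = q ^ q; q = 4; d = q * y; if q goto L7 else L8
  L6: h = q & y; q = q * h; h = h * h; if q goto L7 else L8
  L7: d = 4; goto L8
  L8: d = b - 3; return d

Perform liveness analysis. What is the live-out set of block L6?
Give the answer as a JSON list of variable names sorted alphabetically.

Answer: ["b"]

Analysis:
def/use:
  L0 def {b,n,y} use ∅
  L1 def {d} use ∅
  L2 def {n,q} use {n}
  L3 def {q} use {y}
  L4 def {d} use {b}
  L5 def {d,q} use {q,y}
  L6 def {h,q} use {q,y}
  L7 def {d} use ∅
  L8 def {d} use {b}

Backward fixpoint:
  L0: in=∅ out={b,n,y}
  L1: in={b,n,y} out={b,n,y}
  L2: in={b,n,y} out={b,q,y}
  L3: in={b,y} out={b,q,y}
  L4: in={b,q,y} out={b,q,y}
  L5: in={b,q,y} out={b}
  L6: in={b,q,y} out={b}
  L7: in={b} out={b}
  L8: in={b} out=∅

live-out(L6) = ["b"]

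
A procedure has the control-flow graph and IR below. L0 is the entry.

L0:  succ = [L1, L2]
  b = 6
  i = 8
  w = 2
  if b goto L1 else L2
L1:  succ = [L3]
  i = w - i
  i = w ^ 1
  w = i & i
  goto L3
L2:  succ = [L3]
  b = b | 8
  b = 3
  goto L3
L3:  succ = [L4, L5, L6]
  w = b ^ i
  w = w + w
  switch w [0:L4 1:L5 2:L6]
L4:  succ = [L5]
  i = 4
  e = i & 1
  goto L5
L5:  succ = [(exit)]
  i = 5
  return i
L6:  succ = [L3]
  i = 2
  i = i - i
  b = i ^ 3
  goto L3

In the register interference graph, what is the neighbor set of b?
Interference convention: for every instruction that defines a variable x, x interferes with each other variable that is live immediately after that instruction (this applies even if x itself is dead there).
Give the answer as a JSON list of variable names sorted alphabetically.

Answer: ["i", "w"]

Working:
def/use:
  L0: {b,i,w} / ∅
  L1: {i,w} / {i,w}
  L2: {b} / {b}
  L3: {w} / {b,i}
  L4: {e,i} / ∅
  L5: {i} / ∅
  L6: {b,i} / ∅

Backward fixpoint:
  live L0: ∅→{b,i,w}
  live L1: {b,i,w}→{b,i}
  live L2: {b,i}→{b,i}
  live L3: {b,i}→∅
  live L4: ∅→∅
  live L5: ∅→∅
  live L6: ∅→{b,i}

Conflict graph:
  b — {i,w}
  e — ∅
  i — {b,w}
  w — {b,i}

N(b) = ["i", "w"]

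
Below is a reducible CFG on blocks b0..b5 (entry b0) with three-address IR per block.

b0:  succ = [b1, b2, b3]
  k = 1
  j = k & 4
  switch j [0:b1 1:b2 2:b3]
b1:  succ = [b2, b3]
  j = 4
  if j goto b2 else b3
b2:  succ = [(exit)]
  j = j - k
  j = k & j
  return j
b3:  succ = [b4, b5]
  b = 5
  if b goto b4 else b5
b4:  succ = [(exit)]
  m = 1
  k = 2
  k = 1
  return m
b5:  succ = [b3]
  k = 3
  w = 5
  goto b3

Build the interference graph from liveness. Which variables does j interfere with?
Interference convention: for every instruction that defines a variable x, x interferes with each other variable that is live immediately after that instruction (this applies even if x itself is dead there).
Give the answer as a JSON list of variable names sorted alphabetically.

Answer: ["k"]

Working:
Block summaries:
  b0: def={j,k} ue=∅
  b1: def={j} ue=∅
  b2: def={j} ue={j,k}
  b3: def={b} ue=∅
  b4: def={k,m} ue=∅
  b5: def={k,w} ue=∅

Liveness:
  live b0: ∅→{j,k}
  live b1: {k}→{j,k}
  live b2: {j,k}→∅
  live b3: ∅→∅
  live b4: ∅→∅
  live b5: ∅→∅

Interfere edges:
  b↔∅
  j↔{k}
  k↔{j,m}
  m↔{k}
  w↔∅

N(j) = ["k"]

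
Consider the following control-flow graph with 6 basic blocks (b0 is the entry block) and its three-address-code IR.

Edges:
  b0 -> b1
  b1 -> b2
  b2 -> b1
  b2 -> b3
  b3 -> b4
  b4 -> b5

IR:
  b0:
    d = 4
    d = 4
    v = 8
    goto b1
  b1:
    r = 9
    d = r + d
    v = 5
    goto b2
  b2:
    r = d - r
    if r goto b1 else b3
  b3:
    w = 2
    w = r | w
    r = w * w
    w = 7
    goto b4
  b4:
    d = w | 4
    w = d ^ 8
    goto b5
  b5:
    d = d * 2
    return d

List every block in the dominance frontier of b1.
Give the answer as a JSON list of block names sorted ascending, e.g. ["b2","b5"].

Answer: ["b1"]

Derivation:
idom tree: b1←b0 b2←b1 b3←b2 b4←b3 b5←b4
Join-block Dom:
  b1: preds {b0,b2}: {b0} ∩ {b0,b1,b2} = {b0}; idom=b0

DF walk-up:
  b1←b0: walk · to b0
  b1←b2: walk b2→b1 to b0
  b0 → ∅
  b1 → {b1}
  b2 → {b1}
  b3 → ∅
  b4 → ∅
  b5 → ∅

DF(b1) = ["b1"]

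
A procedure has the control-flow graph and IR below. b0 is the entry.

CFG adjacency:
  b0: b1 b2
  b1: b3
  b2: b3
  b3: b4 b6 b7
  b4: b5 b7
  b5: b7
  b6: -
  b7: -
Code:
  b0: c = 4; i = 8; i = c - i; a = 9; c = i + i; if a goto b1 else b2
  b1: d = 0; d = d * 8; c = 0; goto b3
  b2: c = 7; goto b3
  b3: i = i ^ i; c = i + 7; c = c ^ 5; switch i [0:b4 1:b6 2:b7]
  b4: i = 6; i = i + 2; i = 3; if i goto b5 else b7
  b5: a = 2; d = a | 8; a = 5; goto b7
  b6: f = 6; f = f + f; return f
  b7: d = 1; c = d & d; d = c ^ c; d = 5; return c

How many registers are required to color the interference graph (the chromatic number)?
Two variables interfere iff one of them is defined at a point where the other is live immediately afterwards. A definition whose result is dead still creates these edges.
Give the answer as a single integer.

Block summaries:
  b0: def={a,c,i} ue=∅
  b1: def={c,d} ue=∅
  b2: def={c} ue=∅
  b3: def={c,i} ue={i}
  b4: def={i} ue=∅
  b5: def={a,d} ue=∅
  b6: def={f} ue=∅
  b7: def={c,d} ue=∅

Backward fixpoint:
  b0 li=∅ lo={i}
  b1 li={i} lo={i}
  b2 li={i} lo={i}
  b3 li={i} lo=∅
  b4 li=∅ lo=∅
  b5 li=∅ lo=∅
  b6 li=∅ lo=∅
  b7 li=∅ lo=∅

Conflict graph:
  a: {c,i}
  c: {a,d,i}
  d: {c,i}
  f: ∅
  i: {a,c,d}

Registers:
  lower bound: {a,c,i} mutually conflict ⇒ χ ≥ 3
  3-colouring: R0={c,f}  R1={i}  R2={a,d}
  χ = 3

Answer: 3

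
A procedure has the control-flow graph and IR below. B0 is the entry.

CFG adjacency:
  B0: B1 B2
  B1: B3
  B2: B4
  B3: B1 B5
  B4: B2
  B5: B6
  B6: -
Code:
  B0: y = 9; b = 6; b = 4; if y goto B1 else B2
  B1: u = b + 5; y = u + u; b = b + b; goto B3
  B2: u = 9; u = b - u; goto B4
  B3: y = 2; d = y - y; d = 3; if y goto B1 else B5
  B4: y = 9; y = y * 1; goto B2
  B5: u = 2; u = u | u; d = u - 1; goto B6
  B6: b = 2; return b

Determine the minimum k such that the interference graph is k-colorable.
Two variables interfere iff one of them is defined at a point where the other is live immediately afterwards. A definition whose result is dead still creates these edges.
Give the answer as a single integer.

Answer: 3

Working:
Per-block:
  B0: def={b,y} ue=∅
  B1: def={b,u,y} ue={b}
  B2: def={u} ue={b}
  B3: def={d,y} ue=∅
  B4: def={y} ue=∅
  B5: def={d,u} ue=∅
  B6: def={b} ue=∅

Backward fixpoint:
  live B0: ∅→{b}
  live B1: {b}→{b}
  live B2: {b}→{b}
  live B3: {b}→{b}
  live B4: {b}→{b}
  live B5: ∅→∅
  live B6: ∅→∅

Interference:
  b: {d,u,y}
  d: {b,y}
  u: {b}
  y: {b,d}

Chromatic number:
  clique {b,d,y} ⇒ need ≥ 3
  assign b→r0 d→r1 u→r1 y→r2 — no edge inside a register ⇒ χ ≤ 3
  χ = 3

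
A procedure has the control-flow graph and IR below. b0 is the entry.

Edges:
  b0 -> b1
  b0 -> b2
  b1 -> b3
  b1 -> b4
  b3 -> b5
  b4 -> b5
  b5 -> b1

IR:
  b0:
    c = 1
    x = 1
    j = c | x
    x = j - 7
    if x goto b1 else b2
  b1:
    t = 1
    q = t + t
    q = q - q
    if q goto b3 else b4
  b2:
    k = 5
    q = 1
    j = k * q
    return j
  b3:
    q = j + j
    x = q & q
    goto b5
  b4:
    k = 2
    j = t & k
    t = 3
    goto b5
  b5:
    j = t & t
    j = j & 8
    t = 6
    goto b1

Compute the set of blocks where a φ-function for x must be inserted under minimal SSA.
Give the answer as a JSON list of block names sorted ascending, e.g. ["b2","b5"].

Answer: ["b1", "b5"]

Analysis:
idom tree: b1←b0 b2←b0 b3←b1 b4←b1 b5←b1
Dom∩ at merges:
  b1: preds {b0,b5}: {b0} ∩ {b0,b1,b5} = {b0}; idom=b0
  b5: preds {b3,b4}: {b0,b1,b3} ∩ {b0,b1,b4} = {b0,b1}; idom=b1

DF derivation:
  join b1 pred b0: · stop@b0
  join b1 pred b5: b5→b1 stop@b0
  join b5 pred b3: b3 stop@b1
  join b5 pred b4: b4 stop@b1
  DF(b0)=∅
  DF(b1)={b1}
  DF(b2)=∅
  DF(b3)={b5}
  DF(b4)={b5}
  DF(b5)={b1}

φ for x: defs {b0,b3}
  DF⁺ = {b1,b5}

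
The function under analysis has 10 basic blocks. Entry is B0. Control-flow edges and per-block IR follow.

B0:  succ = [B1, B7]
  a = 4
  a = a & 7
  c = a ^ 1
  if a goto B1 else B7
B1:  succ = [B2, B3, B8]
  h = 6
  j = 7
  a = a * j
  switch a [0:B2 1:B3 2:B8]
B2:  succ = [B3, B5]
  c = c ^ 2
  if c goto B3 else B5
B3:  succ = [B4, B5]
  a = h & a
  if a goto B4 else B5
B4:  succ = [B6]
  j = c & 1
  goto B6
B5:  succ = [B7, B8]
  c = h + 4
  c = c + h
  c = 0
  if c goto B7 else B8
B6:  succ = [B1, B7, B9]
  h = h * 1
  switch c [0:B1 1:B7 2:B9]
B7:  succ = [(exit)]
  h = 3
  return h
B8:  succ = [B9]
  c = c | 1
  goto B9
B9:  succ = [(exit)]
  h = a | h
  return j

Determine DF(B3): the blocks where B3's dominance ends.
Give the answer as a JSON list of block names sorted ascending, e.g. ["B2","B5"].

idom tree: B1←B0 B2←B1 B3←B1 B4←B3 B5←B1 B6←B4 B7←B0 B8←B1 B9←B1
Dom at joins:
  B1: preds {B0,B6}: {B0} ∩ {B0,B1,B3,B4,B6} = {B0}; idom=B0
  B3: preds {B1,B2}: {B0,B1} ∩ {B0,B1,B2} = {B0,B1}; idom=B1
  B5: preds {B2,B3}: {B0,B1,B2} ∩ {B0,B1,B3} = {B0,B1}; idom=B1
  B7: preds {B0,B5,B6}: {B0} ∩ {B0,B1,B5} ∩ {B0,B1,B3,B4,B6} = {B0}; idom=B0
  B8: preds {B1,B5}: {B0,B1} ∩ {B0,B1,B5} = {B0,B1}; idom=B1
  B9: preds {B6,B8}: {B0,B1,B3,B4,B6} ∩ {B0,B1,B8} = {B0,B1}; idom=B1

DF walk-up:
  join B1 pred B0: · stop@B0
  join B1 pred B6: B6→B4→B3→B1 stop@B0
  join B3 pred B1: · stop@B1
  join B3 pred B2: B2 stop@B1
  join B5 pred B2: B2 stop@B1
  join B5 pred B3: B3 stop@B1
  join B7 pred B0: · stop@B0
  join B7 pred B5: B5→B1 stop@B0
  join B7 pred B6: B6→B4→B3→B1 stop@B0
  join B8 pred B1: · stop@B1
  join B8 pred B5: B5 stop@B1
  join B9 pred B6: B6→B4→B3 stop@B1
  join B9 pred B8: B8 stop@B1
  DF(B0)=∅
  DF(B1)={B1,B7}
  DF(B2)={B3,B5}
  DF(B3)={B1,B5,B7,B9}
  DF(B4)={B1,B7,B9}
  DF(B5)={B7,B8}
  DF(B6)={B1,B7,B9}
  DF(B7)=∅
  DF(B8)={B9}
  DF(B9)=∅

DF(B3) = ["B1", "B5", "B7", "B9"]

Answer: ["B1", "B5", "B7", "B9"]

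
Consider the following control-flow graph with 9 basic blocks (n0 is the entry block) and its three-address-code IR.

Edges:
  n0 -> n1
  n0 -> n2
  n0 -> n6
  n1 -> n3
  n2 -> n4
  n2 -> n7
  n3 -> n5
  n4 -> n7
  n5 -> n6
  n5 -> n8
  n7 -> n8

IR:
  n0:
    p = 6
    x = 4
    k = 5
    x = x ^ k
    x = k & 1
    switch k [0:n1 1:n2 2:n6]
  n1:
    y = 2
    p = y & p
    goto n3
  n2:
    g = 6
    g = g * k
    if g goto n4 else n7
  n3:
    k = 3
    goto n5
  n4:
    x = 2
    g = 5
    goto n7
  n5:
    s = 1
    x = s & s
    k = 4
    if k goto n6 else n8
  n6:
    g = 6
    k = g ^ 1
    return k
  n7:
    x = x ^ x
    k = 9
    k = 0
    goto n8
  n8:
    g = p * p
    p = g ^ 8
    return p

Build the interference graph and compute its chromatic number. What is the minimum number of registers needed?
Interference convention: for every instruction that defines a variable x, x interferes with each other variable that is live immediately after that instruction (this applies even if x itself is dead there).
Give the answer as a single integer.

Answer: 4

Derivation:
Block summaries:
  n0: {k,p,x} / ∅
  n1: {p,y} / {p}
  n2: {g} / {k}
  n3: {k} / ∅
  n4: {g,x} / ∅
  n5: {k,s,x} / ∅
  n6: {g,k} / ∅
  n7: {k,x} / {x}
  n8: {g,p} / {p}

Liveness:
  n0: in=∅ out={k,p,x}
  n1: in={p} out={p}
  n2: in={k,p,x} out={p,x}
  n3: in={p} out={p}
  n4: in={p} out={p,x}
  n5: in={p} out={p}
  n6: in=∅ out=∅
  n7: in={p,x} out={p}
  n8: in={p} out=∅

Interfere edges:
  g↔{k,p,x}
  k↔{g,p,x}
  p↔{g,k,s,x,y}
  s↔{p}
  x↔{g,k,p}
  y↔{p}

Colouring:
  lower bound: {g,k,p,x} mutually conflict ⇒ χ ≥ 4
  assign g→r1 k→r2 p→r0 s→r1 x→r3 y→r1 — no edge inside a register ⇒ χ ≤ 4
  χ = 4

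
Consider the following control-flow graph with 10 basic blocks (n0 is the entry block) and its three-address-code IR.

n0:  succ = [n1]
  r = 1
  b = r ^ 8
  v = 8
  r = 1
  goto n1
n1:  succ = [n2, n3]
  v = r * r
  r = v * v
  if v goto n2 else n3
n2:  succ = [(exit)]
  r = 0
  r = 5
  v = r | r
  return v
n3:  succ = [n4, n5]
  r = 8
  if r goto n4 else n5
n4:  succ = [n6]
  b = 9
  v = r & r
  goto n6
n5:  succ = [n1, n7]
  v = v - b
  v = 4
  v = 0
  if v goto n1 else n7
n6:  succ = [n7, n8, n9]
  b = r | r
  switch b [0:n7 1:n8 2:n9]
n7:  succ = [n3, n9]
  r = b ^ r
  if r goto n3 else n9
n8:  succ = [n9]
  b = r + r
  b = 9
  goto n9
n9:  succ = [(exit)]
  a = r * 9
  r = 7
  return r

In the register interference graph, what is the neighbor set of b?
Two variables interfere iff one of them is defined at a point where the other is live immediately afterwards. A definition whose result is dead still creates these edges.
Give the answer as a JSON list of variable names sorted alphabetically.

Block summaries:
  n0: {b,r,v} / ∅
  n1: {r,v} / {r}
  n2: {r,v} / ∅
  n3: {r} / ∅
  n4: {b,v} / {r}
  n5: {v} / {b,v}
  n6: {b} / {r}
  n7: {r} / {b,r}
  n8: {b} / {r}
  n9: {a,r} / {r}

Live sets:
  n0: in=∅ out={b,r}
  n1: in={b,r} out={b,v}
  n2: in=∅ out=∅
  n3: in={b,v} out={b,r,v}
  n4: in={r} out={r,v}
  n5: in={b,r,v} out={b,r,v}
  n6: in={r,v} out={b,r,v}
  n7: in={b,r,v} out={b,r,v}
  n8: in={r} out={r}
  n9: in={r} out=∅

Interference:
  a↔∅
  b↔{r,v}
  r↔{b,v}
  v↔{b,r}

N(b) = ["r", "v"]

Answer: ["r", "v"]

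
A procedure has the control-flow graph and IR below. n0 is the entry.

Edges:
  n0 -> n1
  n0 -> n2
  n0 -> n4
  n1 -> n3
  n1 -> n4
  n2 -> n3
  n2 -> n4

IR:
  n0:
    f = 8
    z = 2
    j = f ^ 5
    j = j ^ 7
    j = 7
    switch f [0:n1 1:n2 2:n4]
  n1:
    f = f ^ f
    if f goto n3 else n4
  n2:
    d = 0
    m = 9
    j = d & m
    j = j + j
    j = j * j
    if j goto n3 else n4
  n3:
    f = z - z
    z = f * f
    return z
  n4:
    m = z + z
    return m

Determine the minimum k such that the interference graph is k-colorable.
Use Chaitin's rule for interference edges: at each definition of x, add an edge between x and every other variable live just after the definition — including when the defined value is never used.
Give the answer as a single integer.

Answer: 3

Derivation:
Block summaries:
  n0: {f,j,z} / ∅
  n1: {f} / {f}
  n2: {d,j,m} / ∅
  n3: {f,z} / {z}
  n4: {m} / {z}

Backward fixpoint:
  n0: in=∅ out={f,z}
  n1: in={f,z} out={z}
  n2: in={z} out={z}
  n3: in={z} out=∅
  n4: in={z} out=∅

Interfere edges:
  d: {m,z}
  f: {j,z}
  j: {f,z}
  m: {d,z}
  z: {d,f,j,m}

Registers:
  {d,m,z} pairwise interfere (3-clique) ⇒ χ ≥ 3
  3-colouring: R0={z}  R1={d,f}  R2={j,m}
  χ = 3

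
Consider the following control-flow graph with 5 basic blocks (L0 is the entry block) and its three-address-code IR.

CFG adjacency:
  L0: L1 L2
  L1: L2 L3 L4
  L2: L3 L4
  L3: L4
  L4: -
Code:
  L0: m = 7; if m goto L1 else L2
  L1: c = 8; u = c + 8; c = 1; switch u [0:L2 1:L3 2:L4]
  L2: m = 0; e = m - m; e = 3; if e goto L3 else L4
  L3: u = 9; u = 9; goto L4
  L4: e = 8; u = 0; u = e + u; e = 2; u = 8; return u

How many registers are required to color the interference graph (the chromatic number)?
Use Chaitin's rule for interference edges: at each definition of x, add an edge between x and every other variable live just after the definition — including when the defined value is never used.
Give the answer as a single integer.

Answer: 2

Analysis:
Block summaries:
  L0 def {m} use ∅
  L1 def {c,u} use ∅
  L2 def {e,m} use ∅
  L3 def {u} use ∅
  L4 def {e,u} use ∅

Liveness:
  L0 li=∅ lo=∅
  L1 li=∅ lo=∅
  L2 li=∅ lo=∅
  L3 li=∅ lo=∅
  L4 li=∅ lo=∅

Interfere edges:
  c↔{u}
  e↔{u}
  m↔∅
  u↔{c,e}

Colouring:
  {c,u} pairwise interfere (2-clique) ⇒ χ ≥ 2
  2-colouring: R0={m,u}  R1={c,e}
  χ = 2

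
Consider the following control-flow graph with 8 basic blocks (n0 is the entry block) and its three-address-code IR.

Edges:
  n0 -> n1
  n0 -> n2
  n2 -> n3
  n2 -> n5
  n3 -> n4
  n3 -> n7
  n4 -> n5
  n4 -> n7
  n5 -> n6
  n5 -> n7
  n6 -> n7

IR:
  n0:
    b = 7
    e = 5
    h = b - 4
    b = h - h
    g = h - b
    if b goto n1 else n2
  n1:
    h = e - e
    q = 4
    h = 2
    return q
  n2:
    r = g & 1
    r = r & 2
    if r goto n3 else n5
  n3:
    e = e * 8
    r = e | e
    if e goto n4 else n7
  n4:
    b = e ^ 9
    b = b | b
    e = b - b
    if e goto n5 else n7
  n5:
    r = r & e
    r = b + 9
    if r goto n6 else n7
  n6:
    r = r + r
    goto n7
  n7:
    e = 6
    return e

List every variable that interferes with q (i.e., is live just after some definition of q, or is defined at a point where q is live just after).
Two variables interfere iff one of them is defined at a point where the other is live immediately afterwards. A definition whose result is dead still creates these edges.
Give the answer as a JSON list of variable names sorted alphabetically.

Per-block:
  n0: {b,e,g,h} / ∅
  n1: {h,q} / {e}
  n2: {r} / {g}
  n3: {e,r} / {e}
  n4: {b,e} / {e}
  n5: {r} / {b,e,r}
  n6: {r} / {r}
  n7: {e} / ∅

Liveness:
  n0: in=∅ out={b,e,g}
  n1: in={e} out=∅
  n2: in={b,e,g} out={b,e,r}
  n3: in={e} out={e,r}
  n4: in={e,r} out={b,e,r}
  n5: in={b,e,r} out={r}
  n6: in={r} out=∅
  n7: in=∅ out=∅

Conflict graph:
  b — {e,g,h,r}
  e — {b,g,h,r}
  g — {b,e}
  h — {b,e,q}
  q — {h}
  r — {b,e}

N(q) = ["h"]

Answer: ["h"]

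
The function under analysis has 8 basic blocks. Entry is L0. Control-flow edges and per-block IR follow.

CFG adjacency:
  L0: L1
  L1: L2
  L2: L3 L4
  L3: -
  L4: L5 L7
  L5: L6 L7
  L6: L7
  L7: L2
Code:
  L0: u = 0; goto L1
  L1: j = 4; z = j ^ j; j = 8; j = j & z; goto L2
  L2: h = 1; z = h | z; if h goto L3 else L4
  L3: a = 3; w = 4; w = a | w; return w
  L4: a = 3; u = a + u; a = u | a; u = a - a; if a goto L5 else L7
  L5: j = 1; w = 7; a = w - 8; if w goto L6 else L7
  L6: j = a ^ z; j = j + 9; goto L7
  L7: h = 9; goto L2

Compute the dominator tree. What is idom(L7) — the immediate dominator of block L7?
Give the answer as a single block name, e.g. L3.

Answer: L4

Working:
idom tree: L1←L0 L2←L1 L3←L2 L4←L2 L5←L4 L6←L5 L7←L4
Dom∩ at merges:
  L2: preds {L1,L7}: {L0,L1} ∩ {L0,L1,L2,L4,L7} = {L0,L1}; idom=L1
  L7: preds {L4,L5,L6}: {L0,L1,L2,L4} ∩ {L0,L1,L2,L4,L5} ∩ {L0,L1,L2,L4,L5,L6} = {L0,L1,L2,L4}; idom=L4

idom(L7) = L4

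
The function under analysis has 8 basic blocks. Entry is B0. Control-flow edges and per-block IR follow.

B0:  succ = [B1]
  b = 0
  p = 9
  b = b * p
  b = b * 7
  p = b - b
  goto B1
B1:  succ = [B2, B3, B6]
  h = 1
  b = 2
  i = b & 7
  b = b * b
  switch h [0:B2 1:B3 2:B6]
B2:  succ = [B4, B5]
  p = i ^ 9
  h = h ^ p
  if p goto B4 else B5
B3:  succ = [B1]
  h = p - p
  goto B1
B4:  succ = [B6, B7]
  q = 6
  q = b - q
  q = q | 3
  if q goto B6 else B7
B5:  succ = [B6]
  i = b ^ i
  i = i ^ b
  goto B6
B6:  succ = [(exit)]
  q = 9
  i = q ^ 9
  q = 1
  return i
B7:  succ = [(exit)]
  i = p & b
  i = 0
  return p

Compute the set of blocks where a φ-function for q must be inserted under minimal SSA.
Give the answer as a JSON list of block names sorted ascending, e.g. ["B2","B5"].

Answer: ["B6"]

Working:
idom tree: B1←B0 B2←B1 B3←B1 B4←B2 B5←B2 B6←B1 B7←B4
Join-block Dom:
  B1: preds {B0,B3}: {B0} ∩ {B0,B1,B3} = {B0}; idom=B0
  B6: preds {B1,B4,B5}: {B0,B1} ∩ {B0,B1,B2,B4} ∩ {B0,B1,B2,B5} = {B0,B1}; idom=B1

DF derivation:
  B1←B0: walk · to B0
  B1←B3: walk B3→B1 to B0
  B6←B1: walk · to B1
  B6←B4: walk B4→B2 to B1
  B6←B5: walk B5→B2 to B1
  DF(B0)=∅
  DF(B1)={B1}
  DF(B2)={B6}
  DF(B3)={B1}
  DF(B4)={B6}
  DF(B5)={B6}
  DF(B6)=∅
  DF(B7)=∅

φ for q: defs {B4,B6}
  DF⁺ = {B6}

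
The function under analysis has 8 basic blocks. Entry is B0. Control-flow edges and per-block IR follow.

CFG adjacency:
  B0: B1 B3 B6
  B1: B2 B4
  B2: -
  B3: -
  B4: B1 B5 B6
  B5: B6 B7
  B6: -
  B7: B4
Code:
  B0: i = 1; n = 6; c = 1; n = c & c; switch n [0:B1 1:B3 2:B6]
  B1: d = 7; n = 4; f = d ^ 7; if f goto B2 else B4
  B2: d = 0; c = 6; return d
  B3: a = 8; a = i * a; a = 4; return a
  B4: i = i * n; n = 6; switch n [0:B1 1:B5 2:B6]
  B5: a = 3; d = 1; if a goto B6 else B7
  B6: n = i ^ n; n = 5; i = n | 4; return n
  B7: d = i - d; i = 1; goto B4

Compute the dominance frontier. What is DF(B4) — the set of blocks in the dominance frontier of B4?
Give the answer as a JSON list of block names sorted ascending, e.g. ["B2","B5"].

idom tree: B1←B0 B2←B1 B3←B0 B4←B1 B5←B4 B6←B0 B7←B5
Join-block Dom:
  B1: preds {B0,B4}: {B0} ∩ {B0,B1,B4} = {B0}; idom=B0
  B4: preds {B1,B7}: {B0,B1} ∩ {B0,B1,B4,B5,B7} = {B0,B1}; idom=B1
  B6: preds {B0,B4,B5}: {B0} ∩ {B0,B1,B4} ∩ {B0,B1,B4,B5} = {B0}; idom=B0

DF walk-up:
  join B1 pred B0: · stop@B0
  join B1 pred B4: B4→B1 stop@B0
  join B4 pred B1: · stop@B1
  join B4 pred B7: B7→B5→B4 stop@B1
  join B6 pred B0: · stop@B0
  join B6 pred B4: B4→B1 stop@B0
  join B6 pred B5: B5→B4→B1 stop@B0
  B0 → ∅
  B1 → {B1,B6}
  B2 → ∅
  B3 → ∅
  B4 → {B1,B4,B6}
  B5 → {B4,B6}
  B6 → ∅
  B7 → {B4}

DF(B4) = ["B1", "B4", "B6"]

Answer: ["B1", "B4", "B6"]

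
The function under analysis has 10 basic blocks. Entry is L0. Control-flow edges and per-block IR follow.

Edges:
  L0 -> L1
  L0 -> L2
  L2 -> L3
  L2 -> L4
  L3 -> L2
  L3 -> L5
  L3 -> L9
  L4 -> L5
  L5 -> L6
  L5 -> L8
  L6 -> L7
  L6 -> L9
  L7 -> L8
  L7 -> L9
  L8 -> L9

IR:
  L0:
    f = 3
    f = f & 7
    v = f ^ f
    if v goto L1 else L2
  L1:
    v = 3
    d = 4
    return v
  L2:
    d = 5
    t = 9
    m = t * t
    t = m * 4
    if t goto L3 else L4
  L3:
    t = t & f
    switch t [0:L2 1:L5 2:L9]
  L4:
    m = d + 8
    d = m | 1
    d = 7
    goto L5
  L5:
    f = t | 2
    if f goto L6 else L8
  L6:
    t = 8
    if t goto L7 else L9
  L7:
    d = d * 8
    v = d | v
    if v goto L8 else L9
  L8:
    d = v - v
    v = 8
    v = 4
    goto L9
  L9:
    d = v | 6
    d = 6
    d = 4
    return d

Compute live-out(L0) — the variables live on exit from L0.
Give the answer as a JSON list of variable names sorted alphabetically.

Answer: ["f", "v"]

Working:
def/use:
  L0 def {f,v} use ∅
  L1 def {d,v} use ∅
  L2 def {d,m,t} use ∅
  L3 def {t} use {f,t}
  L4 def {d,m} use {d}
  L5 def {f} use {t}
  L6 def {t} use ∅
  L7 def {d,v} use {d,v}
  L8 def {d,v} use {v}
  L9 def {d} use {v}

Backward fixpoint:
  live L0: ∅→{f,v}
  live L1: ∅→∅
  live L2: {f,v}→{d,f,t,v}
  live L3: {d,f,t,v}→{d,f,t,v}
  live L4: {d,t,v}→{d,t,v}
  live L5: {d,t,v}→{d,v}
  live L6: {d,v}→{d,v}
  live L7: {d,v}→{v}
  live L8: {v}→{v}
  live L9: {v}→∅

live-out(L0) = ["f", "v"]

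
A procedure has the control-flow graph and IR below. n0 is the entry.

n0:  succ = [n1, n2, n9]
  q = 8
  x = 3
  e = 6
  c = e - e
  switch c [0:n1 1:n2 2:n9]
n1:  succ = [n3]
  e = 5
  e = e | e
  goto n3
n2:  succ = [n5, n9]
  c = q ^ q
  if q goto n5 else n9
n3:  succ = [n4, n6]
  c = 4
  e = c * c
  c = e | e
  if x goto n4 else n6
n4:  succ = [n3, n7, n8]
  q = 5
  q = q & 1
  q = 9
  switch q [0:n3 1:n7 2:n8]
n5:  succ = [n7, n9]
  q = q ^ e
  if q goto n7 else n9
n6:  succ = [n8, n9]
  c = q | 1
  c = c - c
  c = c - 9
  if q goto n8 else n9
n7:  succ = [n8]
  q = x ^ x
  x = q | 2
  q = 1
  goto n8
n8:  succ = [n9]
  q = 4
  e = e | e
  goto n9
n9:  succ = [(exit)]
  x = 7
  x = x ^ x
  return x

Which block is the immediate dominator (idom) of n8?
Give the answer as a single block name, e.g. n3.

idom tree: n1←n0 n2←n0 n3←n1 n4←n3 n5←n2 n6←n3 n7←n0 n8←n0 n9←n0
Dom at joins:
  n3: preds {n1,n4}: {n0,n1} ∩ {n0,n1,n3,n4} = {n0,n1}; idom=n1
  n7: preds {n4,n5}: {n0,n1,n3,n4} ∩ {n0,n2,n5} = {n0}; idom=n0
  n8: preds {n4,n6,n7}: {n0,n1,n3,n4} ∩ {n0,n1,n3,n6} ∩ {n0,n7} = {n0}; idom=n0
  n9: preds {n0,n2,n5,n6,n8}: {n0} ∩ {n0,n2} ∩ {n0,n2,n5} ∩ {n0,n1,n3,n6} ∩ {n0,n8} = {n0}; idom=n0

idom(n8) = n0

Answer: n0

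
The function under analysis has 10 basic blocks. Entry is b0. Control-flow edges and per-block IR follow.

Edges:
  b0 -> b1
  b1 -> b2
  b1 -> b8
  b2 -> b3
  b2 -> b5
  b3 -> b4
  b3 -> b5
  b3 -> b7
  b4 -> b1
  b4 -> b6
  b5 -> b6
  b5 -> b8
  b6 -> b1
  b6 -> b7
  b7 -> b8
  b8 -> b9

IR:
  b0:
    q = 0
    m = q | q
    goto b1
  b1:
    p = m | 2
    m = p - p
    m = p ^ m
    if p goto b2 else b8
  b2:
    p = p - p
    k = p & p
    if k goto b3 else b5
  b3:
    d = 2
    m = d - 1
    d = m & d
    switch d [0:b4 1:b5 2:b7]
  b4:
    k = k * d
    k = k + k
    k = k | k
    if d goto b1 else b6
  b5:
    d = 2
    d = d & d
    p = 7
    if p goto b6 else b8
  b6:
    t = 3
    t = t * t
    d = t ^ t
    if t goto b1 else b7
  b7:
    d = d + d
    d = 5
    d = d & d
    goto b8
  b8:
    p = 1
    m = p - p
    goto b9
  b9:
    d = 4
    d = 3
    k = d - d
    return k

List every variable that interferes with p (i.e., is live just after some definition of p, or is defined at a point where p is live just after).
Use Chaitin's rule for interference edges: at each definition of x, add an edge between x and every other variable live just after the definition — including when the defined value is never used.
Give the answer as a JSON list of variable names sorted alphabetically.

Per-block:
  b0: {m,q} / ∅
  b1: {m,p} / {m}
  b2: {k,p} / {p}
  b3: {d,m} / ∅
  b4: {k} / {d,k}
  b5: {d,p} / ∅
  b6: {d,t} / ∅
  b7: {d} / {d}
  b8: {m,p} / ∅
  b9: {d,k} / ∅

Backward fixpoint:
  live b0: ∅→{m}
  live b1: {m}→{m,p}
  live b2: {m,p}→{k,m}
  live b3: {k}→{d,k,m}
  live b4: {d,k,m}→{m}
  live b5: {m}→{m}
  live b6: {m}→{d,m}
  live b7: {d}→∅
  live b8: ∅→∅
  live b9: ∅→∅

Interfere edges:
  d — {k,m,t}
  k — {d,m}
  m — {d,k,p,t}
  p — {m}
  q — ∅
  t — {d,m}

N(p) = ["m"]

Answer: ["m"]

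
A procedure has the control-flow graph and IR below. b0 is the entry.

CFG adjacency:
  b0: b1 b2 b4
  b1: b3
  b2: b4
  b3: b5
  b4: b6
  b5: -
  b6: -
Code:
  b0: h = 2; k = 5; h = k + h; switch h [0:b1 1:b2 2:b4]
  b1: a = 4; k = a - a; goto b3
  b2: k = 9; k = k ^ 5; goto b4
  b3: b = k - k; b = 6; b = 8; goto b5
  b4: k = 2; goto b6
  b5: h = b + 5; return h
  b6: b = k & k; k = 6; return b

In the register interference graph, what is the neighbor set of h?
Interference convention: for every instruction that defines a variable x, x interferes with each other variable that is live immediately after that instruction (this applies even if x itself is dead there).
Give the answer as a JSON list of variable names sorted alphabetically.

Answer: ["k"]

Analysis:
Block summaries:
  b0: def={h,k} ue=∅
  b1: def={a,k} ue=∅
  b2: def={k} ue=∅
  b3: def={b} ue={k}
  b4: def={k} ue=∅
  b5: def={h} ue={b}
  b6: def={b,k} ue={k}

Backward fixpoint:
  b0: in=∅ out=∅
  b1: in=∅ out={k}
  b2: in=∅ out=∅
  b3: in={k} out={b}
  b4: in=∅ out={k}
  b5: in={b} out=∅
  b6: in={k} out=∅

Conflict graph:
  a — ∅
  b — {k}
  h — {k}
  k — {b,h}

N(h) = ["k"]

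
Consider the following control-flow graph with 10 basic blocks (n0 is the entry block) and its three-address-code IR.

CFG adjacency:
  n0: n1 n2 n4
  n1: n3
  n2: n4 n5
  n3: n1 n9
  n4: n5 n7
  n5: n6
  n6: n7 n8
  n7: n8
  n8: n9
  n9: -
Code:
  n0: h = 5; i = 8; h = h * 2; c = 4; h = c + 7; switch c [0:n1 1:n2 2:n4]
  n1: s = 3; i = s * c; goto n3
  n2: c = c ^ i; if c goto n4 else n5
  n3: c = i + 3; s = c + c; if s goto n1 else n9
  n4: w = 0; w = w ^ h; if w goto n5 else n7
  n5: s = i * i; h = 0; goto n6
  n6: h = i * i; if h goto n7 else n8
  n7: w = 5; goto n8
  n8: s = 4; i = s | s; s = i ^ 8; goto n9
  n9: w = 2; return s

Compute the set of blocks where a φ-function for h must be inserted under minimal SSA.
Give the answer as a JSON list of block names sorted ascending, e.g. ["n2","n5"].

Answer: ["n7", "n8", "n9"]

Analysis:
idom tree: n1←n0 n2←n0 n3←n1 n4←n0 n5←n0 n6←n5 n7←n0 n8←n0 n9←n0
Dom∩ at merges:
  n1: preds {n0,n3}: {n0} ∩ {n0,n1,n3} = {n0}; idom=n0
  n4: preds {n0,n2}: {n0} ∩ {n0,n2} = {n0}; idom=n0
  n5: preds {n2,n4}: {n0,n2} ∩ {n0,n4} = {n0}; idom=n0
  n7: preds {n4,n6}: {n0,n4} ∩ {n0,n5,n6} = {n0}; idom=n0
  n8: preds {n6,n7}: {n0,n5,n6} ∩ {n0,n7} = {n0}; idom=n0
  n9: preds {n3,n8}: {n0,n1,n3} ∩ {n0,n8} = {n0}; idom=n0

DF derivation:
  n1←n0: walk · to n0
  n1←n3: walk n3→n1 to n0
  n4←n0: walk · to n0
  n4←n2: walk n2 to n0
  n5←n2: walk n2 to n0
  n5←n4: walk n4 to n0
  n7←n4: walk n4 to n0
  n7←n6: walk n6→n5 to n0
  n8←n6: walk n6→n5 to n0
  n8←n7: walk n7 to n0
  n9←n3: walk n3→n1 to n0
  n9←n8: walk n8 to n0
  DF(n0)=∅
  DF(n1)={n1,n9}
  DF(n2)={n4,n5}
  DF(n3)={n1,n9}
  DF(n4)={n5,n7}
  DF(n5)={n7,n8}
  DF(n6)={n7,n8}
  DF(n7)={n8}
  DF(n8)={n9}
  DF(n9)=∅

φ for h: defs {n0,n5,n6}
  DF⁺ = {n7,n8,n9}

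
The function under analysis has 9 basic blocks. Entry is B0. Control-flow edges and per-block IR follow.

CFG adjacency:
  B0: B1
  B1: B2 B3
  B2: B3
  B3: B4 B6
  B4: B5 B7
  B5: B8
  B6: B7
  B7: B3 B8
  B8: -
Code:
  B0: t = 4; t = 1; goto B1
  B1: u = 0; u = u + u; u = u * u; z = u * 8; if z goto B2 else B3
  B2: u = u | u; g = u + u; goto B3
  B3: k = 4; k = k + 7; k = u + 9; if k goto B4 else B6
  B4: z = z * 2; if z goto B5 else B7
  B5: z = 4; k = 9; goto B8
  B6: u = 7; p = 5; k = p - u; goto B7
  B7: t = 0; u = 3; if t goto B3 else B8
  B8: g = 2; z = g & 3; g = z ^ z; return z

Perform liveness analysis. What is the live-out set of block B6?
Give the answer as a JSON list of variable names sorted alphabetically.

Answer: ["z"]

Derivation:
Block summaries:
  B0: def={t} ue=∅
  B1: def={u,z} ue=∅
  B2: def={g,u} ue={u}
  B3: def={k} ue={u}
  B4: def={z} ue={z}
  B5: def={k,z} ue=∅
  B6: def={k,p,u} ue=∅
  B7: def={t,u} ue=∅
  B8: def={g,z} ue=∅

Liveness:
  B0: in=∅ out=∅
  B1: in=∅ out={u,z}
  B2: in={u,z} out={u,z}
  B3: in={u,z} out={z}
  B4: in={z} out={z}
  B5: in=∅ out=∅
  B6: in={z} out={z}
  B7: in={z} out={u,z}
  B8: in=∅ out=∅

live-out(B6) = ["z"]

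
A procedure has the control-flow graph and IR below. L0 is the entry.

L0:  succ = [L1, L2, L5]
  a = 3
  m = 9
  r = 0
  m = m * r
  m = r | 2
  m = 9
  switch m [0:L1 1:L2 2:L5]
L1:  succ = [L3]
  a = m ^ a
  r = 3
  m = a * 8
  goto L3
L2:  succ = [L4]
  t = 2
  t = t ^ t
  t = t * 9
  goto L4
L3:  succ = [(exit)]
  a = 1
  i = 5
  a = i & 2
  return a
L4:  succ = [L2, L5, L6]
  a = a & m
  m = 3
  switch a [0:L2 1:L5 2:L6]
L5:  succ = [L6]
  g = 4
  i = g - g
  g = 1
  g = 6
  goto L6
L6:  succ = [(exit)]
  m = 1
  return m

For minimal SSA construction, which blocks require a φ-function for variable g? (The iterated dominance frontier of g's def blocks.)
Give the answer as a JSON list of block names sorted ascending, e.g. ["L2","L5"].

idom tree: L1←L0 L2←L0 L3←L1 L4←L2 L5←L0 L6←L0
Dom at joins:
  L2: preds {L0,L4}: {L0} ∩ {L0,L2,L4} = {L0}; idom=L0
  L5: preds {L0,L4}: {L0} ∩ {L0,L2,L4} = {L0}; idom=L0
  L6: preds {L4,L5}: {L0,L2,L4} ∩ {L0,L5} = {L0}; idom=L0

DF walk-up:
  L2←L0: walk · to L0
  L2←L4: walk L4→L2 to L0
  L5←L0: walk · to L0
  L5←L4: walk L4→L2 to L0
  L6←L4: walk L4→L2 to L0
  L6←L5: walk L5 to L0
  L0: DF=∅
  L1: DF=∅
  L2: DF={L2,L5,L6}
  L3: DF=∅
  L4: DF={L2,L5,L6}
  L5: DF={L6}
  L6: DF=∅

φ for g: defs {L5}
  DF⁺ = {L6}

Answer: ["L6"]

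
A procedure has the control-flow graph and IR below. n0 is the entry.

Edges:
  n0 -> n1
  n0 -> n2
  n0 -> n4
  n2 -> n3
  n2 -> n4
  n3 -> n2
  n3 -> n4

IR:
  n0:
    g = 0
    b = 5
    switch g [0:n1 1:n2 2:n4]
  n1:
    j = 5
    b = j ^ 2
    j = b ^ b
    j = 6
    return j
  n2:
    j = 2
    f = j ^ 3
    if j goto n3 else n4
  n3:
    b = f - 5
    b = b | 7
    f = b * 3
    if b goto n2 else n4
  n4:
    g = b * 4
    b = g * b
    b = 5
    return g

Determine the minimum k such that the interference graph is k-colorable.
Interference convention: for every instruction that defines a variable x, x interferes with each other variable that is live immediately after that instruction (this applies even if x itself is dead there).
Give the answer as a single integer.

Block summaries:
  n0: def={b,g} ue=∅
  n1: def={b,j} ue=∅
  n2: def={f,j} ue=∅
  n3: def={b,f} ue={f}
  n4: def={b,g} ue={b}

Backward fixpoint:
  n0: in=∅ out={b}
  n1: in=∅ out=∅
  n2: in={b} out={b,f}
  n3: in={f} out={b}
  n4: in={b} out=∅

Interfere edges:
  b — {f,g,j}
  f — {b,j}
  g — {b}
  j — {b,f}

Registers:
  {b,f,j} pairwise interfere (3-clique) ⇒ χ ≥ 3
  3-colouring: R0={b}  R1={f,g}  R2={j}
  χ = 3

Answer: 3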